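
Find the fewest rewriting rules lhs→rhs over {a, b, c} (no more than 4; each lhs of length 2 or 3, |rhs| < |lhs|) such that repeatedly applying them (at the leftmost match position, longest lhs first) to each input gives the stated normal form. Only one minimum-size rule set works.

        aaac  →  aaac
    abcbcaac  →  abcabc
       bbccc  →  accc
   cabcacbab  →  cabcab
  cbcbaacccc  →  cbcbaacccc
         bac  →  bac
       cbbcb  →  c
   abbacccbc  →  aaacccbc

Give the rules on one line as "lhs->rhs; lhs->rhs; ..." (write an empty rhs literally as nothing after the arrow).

  | aaac
  | abcbcaac => abcbbbc => abcabc
  | bbccc => accc
  | cabcacbab => cabcab

acb->; bb->a; caa->bb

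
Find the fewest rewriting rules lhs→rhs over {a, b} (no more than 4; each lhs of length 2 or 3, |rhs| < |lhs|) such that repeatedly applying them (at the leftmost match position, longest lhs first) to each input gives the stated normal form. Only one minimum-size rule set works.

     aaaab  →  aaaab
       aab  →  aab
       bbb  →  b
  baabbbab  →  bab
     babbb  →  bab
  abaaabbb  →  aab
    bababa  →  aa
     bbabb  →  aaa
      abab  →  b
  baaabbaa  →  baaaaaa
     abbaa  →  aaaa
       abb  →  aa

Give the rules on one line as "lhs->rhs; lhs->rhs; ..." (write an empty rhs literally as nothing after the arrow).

aba->; bb->a; bbb->b

  | aaaab
  | aab
  | bbb => b
  | baabbbab => baabab => bab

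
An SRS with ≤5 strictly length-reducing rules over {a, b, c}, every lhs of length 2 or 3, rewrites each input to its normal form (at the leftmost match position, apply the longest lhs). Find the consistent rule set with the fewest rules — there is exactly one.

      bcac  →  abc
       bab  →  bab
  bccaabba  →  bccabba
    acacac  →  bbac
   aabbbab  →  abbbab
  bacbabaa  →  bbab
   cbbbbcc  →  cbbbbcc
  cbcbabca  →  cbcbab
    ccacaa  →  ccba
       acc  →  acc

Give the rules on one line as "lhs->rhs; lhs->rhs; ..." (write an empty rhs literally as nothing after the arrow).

aa->a; aba->c; aca->ba; bca->ab

  | bcac => abc
  | bab
  | bccaabba => bccabba
  | acacac => bacac => bbac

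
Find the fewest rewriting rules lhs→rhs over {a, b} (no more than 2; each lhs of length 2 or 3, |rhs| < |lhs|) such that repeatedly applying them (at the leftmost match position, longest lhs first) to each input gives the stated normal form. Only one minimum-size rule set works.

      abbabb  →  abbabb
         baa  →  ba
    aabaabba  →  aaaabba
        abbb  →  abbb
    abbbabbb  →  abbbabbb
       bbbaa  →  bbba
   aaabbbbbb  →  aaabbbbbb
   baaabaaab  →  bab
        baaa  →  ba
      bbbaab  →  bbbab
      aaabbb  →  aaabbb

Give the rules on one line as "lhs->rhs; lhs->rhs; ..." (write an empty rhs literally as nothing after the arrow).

  | abbabb
  | baa => ba
  | aabaabba => aaaabba
  | abbb

aba->aa; baa->ba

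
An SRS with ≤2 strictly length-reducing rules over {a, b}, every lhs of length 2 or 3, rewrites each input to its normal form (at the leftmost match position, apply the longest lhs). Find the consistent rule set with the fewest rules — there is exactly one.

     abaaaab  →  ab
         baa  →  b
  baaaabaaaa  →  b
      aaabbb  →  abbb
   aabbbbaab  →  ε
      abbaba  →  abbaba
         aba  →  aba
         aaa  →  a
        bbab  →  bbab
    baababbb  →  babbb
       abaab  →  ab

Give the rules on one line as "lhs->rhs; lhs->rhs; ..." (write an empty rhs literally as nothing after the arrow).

  | abaaaab => abaab => abaa => ab
  | baa => b
  | baaaabaaaa => baabaaaa => baaaaaa => baaaa => baa => b
  | aaabbb => abbb

aa->; aab->aa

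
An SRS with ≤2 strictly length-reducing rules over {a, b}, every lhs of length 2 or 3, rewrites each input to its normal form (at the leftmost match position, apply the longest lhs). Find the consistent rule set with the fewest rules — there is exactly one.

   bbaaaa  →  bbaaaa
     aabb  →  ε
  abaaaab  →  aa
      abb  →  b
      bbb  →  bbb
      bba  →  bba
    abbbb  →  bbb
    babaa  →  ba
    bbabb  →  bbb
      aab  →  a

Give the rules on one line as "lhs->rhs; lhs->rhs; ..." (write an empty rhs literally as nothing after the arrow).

  | bbaaaa
  | aabb => ab => ε
  | abaaaab => aaab => aa
  | abb => b

ab->; aba->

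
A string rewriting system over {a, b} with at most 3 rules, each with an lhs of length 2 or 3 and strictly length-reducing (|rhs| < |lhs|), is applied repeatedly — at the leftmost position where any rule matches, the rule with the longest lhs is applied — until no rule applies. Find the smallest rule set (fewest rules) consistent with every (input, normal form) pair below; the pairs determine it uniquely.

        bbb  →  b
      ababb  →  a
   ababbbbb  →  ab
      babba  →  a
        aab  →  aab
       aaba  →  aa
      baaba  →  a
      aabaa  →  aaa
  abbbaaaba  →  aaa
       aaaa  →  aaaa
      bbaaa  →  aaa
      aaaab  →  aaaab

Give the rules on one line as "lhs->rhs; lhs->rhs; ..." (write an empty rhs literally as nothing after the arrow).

ba->; bb->

  | bbb => b
  | ababb => abb => a
  | ababbbbb => abbbbb => abbb => ab
  | babba => bba => a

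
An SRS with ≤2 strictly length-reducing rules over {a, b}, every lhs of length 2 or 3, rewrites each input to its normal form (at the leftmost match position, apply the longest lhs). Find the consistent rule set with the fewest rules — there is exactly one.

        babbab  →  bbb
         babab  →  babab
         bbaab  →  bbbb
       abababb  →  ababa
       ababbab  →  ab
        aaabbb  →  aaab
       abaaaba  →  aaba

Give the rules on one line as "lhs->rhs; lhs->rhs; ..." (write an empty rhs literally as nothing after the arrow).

abb->a; baa->bb

  | babbab => baab => bbb
  | babab
  | bbaab => bbbb
  | abababb => ababa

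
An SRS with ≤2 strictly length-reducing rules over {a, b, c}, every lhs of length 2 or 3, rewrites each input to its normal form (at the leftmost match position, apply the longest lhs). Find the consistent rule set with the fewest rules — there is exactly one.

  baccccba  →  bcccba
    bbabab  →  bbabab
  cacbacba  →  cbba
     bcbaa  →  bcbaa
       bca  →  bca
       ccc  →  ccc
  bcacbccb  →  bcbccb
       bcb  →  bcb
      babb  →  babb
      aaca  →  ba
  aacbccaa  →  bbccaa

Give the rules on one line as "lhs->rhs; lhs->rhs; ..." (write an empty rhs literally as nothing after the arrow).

aac->b; ac->

  | baccccba => bcccba
  | bbabab
  | cacbacba => cbacba => cbba
  | bcbaa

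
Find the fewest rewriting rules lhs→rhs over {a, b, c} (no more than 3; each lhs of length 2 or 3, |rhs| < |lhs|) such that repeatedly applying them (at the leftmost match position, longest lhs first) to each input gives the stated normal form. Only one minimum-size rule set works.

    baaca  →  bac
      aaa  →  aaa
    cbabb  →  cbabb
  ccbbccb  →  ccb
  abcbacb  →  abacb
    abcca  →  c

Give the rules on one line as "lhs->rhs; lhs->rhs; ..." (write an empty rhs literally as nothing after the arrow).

aca->c; bc->

  | baaca => bac
  | aaa
  | cbabb
  | ccbbccb => ccbcb => ccb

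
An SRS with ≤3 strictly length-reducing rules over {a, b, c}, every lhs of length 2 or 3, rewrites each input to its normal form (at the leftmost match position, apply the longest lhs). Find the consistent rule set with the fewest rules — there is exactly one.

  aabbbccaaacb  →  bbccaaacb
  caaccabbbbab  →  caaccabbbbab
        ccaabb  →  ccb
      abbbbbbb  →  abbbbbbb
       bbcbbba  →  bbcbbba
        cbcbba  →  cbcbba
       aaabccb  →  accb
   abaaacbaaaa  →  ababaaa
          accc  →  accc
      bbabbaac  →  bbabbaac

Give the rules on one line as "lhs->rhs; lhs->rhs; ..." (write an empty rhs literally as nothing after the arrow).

aab->; cba->bb

  | aabbbccaaacb => bbccaaacb
  | caaccabbbbab
  | ccaabb => ccb
  | abbbbbbb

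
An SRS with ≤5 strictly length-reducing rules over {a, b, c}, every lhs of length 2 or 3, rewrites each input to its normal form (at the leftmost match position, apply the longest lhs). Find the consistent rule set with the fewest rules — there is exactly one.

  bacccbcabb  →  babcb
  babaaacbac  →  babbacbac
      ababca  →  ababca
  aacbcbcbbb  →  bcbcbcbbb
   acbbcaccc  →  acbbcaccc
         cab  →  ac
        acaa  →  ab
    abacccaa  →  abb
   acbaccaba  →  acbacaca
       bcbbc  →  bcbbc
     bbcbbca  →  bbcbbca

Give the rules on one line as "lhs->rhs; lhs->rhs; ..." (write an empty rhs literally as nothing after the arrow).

  | bacccbcabb => bacacabb => bacaacb => babcb
  | babaaacbac => babbacbac
  | ababca
  | aacbcbcbbb => bcbcbcbbb

aa->b; caa->b; cab->ac; ccb->a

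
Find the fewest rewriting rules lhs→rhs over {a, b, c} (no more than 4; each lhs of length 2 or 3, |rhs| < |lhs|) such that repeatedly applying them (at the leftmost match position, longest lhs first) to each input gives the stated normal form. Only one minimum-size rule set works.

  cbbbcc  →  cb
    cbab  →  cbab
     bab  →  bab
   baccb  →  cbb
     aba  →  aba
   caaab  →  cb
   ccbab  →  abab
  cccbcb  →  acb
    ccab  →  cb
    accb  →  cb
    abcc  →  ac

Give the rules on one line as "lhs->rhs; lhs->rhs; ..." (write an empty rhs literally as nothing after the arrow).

  | cbbbcc => cbbc => cb
  | cbab
  | bab
  | baccb => baab => cbb

aa->c; baa->cb; bc->; cc->a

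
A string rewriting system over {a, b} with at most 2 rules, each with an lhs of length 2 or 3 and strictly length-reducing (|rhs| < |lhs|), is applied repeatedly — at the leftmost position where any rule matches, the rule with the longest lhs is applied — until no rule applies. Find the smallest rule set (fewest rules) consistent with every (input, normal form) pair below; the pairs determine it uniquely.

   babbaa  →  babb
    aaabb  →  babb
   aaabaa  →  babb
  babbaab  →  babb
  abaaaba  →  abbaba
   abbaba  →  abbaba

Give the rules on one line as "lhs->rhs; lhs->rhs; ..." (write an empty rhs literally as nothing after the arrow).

aa->b; bbb->bb

  | babbaa => babbb => babb
  | aaabb => babb
  | aaabaa => babaa => babb
  | babbaab => babbbb => babbb => babb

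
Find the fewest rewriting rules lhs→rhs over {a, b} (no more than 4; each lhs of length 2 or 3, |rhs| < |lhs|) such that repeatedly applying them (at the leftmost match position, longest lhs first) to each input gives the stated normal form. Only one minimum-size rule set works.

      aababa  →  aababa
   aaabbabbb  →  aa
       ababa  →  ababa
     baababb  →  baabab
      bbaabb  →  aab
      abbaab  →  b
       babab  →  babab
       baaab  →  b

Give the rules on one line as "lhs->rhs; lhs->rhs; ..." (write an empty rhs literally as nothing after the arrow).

aaa->; bb->b; bba->a; bbb->a

  | aababa
  | aaabbabbb => bbabbb => abbb => aa
  | ababa
  | baababb => baabab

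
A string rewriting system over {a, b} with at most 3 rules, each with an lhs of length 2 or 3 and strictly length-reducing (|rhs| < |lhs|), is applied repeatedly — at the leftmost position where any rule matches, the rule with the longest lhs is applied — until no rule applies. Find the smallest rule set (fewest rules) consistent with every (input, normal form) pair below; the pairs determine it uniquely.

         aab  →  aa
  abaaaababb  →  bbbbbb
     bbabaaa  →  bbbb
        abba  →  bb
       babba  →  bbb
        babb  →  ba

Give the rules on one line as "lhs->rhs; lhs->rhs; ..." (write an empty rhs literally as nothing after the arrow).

ab->a; aba->bb; baa->b

  | aab => aa
  | abaaaababb => bbaaababb => bbababb => bbbbbb
  | bbabaaa => bbbbaa => bbbb
  | abba => aba => bb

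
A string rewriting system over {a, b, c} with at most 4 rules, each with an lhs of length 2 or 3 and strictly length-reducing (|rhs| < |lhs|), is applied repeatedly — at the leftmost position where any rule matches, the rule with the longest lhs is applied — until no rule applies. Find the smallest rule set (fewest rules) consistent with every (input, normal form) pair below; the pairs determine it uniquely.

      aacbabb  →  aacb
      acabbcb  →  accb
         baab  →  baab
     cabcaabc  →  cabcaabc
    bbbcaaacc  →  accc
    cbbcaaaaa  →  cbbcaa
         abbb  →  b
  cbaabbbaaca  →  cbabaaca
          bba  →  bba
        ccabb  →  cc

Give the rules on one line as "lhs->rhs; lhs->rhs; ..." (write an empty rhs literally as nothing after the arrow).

aaa->; abb->; bbb->a

  | aacbabb => aacb
  | acabbcb => accb
  | baab
  | cabcaabc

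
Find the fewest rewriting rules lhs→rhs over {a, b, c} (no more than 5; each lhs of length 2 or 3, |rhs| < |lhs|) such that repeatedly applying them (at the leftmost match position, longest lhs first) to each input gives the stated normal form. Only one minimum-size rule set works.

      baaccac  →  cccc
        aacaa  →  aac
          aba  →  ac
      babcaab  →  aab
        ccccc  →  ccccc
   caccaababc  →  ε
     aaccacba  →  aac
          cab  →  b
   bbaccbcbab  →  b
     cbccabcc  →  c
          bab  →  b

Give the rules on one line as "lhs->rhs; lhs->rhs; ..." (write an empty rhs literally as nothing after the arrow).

  | baaccac => caccac => cccac => cccc
  | aacaa => aaca => aac
  | aba => ac
  | babcaab => cbcaab => bcaab => aab

ba->c; bc->; ca->c; cb->b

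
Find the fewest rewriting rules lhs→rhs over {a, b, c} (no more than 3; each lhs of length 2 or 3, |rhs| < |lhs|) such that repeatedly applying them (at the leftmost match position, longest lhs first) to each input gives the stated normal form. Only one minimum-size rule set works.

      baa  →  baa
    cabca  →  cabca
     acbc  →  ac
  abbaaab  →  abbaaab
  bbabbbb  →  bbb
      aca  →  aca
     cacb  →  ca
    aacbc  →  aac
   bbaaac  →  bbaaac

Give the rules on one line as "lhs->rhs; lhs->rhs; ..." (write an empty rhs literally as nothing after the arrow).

  | baa
  | cabca
  | acbc => ac
  | abbaaab

bab->c; cb->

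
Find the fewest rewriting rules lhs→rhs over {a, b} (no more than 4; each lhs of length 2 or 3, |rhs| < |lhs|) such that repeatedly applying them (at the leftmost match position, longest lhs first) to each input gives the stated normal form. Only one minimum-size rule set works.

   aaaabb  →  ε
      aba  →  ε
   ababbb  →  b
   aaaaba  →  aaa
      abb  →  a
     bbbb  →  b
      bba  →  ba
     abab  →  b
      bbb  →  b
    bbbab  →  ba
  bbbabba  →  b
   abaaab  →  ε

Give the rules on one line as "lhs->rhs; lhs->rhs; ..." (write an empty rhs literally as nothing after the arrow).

  | aaaabb => aab => ε
  | aba => ε
  | ababbb => bbb => bb => b
  | aaaaba => aaa

aab->; ab->a; aba->; bb->b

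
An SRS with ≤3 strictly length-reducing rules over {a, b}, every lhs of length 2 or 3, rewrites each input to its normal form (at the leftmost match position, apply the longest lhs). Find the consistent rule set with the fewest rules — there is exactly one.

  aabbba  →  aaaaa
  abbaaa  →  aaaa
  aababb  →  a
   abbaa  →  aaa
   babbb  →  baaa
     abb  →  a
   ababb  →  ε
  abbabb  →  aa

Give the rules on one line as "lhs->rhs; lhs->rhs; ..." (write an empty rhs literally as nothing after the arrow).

aba->; bb->; bbb->aa

  | aabbba => aaaaa
  | abbaaa => aaaa
  | aababb => abb => a
  | abbaa => aaa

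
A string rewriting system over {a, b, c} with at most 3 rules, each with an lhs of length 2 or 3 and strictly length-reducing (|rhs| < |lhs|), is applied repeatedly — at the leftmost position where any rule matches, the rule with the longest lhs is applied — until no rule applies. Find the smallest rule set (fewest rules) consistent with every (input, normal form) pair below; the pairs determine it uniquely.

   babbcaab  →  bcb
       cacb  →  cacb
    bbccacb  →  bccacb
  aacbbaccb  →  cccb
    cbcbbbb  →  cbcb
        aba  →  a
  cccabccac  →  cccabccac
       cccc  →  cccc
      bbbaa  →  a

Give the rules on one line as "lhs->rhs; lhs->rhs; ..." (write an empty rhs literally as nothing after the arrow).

aa->; ba->; bb->b

  | babbcaab => bbcaab => bcaab => bcb
  | cacb
  | bbccacb => bccacb
  | aacbbaccb => cbbaccb => cbaccb => cccb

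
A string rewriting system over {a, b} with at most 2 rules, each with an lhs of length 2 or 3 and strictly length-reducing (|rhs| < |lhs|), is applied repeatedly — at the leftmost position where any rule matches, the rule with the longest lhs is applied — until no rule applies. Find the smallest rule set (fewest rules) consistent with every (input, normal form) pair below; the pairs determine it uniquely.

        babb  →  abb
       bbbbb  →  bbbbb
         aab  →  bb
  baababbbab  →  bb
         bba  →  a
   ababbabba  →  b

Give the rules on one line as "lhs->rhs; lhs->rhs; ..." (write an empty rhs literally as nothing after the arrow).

  | babb => abb
  | bbbbb
  | aab => bb
  | baababbbab => aababbbab => bbabbbab => babbbab => abbbab => abbab => abab => aab => bb

aa->b; ba->a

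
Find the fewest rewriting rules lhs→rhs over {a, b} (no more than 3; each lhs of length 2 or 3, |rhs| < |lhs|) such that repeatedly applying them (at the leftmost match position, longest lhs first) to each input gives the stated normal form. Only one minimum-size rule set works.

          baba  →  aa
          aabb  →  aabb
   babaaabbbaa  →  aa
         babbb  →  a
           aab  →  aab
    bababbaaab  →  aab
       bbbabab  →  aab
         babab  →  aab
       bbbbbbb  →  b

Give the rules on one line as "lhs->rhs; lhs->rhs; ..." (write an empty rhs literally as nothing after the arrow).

aaa->aa; ba->a; bbb->

  | baba => aba => aa
  | aabb
  | babaaabbbaa => abaaabbbaa => aaaabbbaa => aaabbbaa => aabbbaa => aaaa => aaa => aa
  | babbb => abbb => a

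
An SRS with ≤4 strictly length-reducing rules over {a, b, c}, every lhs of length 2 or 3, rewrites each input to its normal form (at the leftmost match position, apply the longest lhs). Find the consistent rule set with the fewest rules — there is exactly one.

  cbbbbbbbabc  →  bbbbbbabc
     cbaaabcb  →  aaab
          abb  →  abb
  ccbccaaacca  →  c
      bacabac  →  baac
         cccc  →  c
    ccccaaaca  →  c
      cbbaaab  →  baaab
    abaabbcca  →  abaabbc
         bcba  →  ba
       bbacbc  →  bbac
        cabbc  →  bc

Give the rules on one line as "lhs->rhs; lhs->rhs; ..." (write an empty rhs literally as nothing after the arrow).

ca->c; cb->; cc->c

  | cbbbbbbbabc => bbbbbbabc
  | cbaaabcb => aaabcb => aaab
  | abb
  | ccbccaaacca => cbccaaacca => ccaaacca => caaacca => caacca => cacca => ccca => cca => ca => c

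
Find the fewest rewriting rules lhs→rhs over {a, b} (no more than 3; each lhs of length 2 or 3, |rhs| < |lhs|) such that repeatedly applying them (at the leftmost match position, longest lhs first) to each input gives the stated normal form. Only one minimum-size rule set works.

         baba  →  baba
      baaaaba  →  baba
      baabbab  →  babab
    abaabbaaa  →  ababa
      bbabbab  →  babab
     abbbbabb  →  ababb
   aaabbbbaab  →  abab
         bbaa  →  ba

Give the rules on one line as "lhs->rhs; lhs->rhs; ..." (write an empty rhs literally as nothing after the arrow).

aa->a; bba->ba

  | baba
  | baaaaba => baaaba => baaba => baba
  | baabbab => babbab => babab
  | abaabbaaa => ababbaaa => ababaaa => ababaa => ababa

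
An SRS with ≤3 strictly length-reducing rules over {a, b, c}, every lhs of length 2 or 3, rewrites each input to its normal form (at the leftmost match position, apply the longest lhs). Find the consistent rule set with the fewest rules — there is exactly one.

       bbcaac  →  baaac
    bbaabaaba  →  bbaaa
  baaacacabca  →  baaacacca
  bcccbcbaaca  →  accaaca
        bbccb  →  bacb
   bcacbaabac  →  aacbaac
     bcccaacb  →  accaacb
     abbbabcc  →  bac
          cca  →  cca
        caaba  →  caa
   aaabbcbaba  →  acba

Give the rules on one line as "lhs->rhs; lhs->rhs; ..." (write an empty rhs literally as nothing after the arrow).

ab->; bc->a

  | bbcaac => baaac
  | bbaabaaba => bbaaaba => bbaaa
  | baaacacabca => baaacacca
  | bcccbcbaaca => accbcbaaca => accabaaca => accaaca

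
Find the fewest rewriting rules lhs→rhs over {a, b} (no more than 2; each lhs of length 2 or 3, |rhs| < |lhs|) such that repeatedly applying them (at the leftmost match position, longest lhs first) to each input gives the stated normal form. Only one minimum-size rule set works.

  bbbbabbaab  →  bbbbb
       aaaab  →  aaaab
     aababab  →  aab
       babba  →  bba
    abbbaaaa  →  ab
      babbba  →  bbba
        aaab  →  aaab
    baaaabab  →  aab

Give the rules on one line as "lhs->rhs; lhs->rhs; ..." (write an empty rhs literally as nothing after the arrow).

baa->; bab->b

  | bbbbabbaab => bbbbbaab => bbbbb
  | aaaab
  | aababab => aabab => aab
  | babba => bba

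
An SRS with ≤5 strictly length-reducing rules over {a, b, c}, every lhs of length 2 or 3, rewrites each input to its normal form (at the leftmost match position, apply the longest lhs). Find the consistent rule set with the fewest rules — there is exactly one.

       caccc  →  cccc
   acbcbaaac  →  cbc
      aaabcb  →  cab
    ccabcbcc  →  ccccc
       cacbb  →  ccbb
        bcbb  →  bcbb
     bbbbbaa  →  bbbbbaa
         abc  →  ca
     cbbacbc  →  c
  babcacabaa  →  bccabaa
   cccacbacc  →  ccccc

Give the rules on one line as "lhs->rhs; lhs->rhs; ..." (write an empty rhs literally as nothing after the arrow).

  | caccc => cccc
  | acbcbaaac => cbcbaaac => cbcbaac => cbcbac => cbc
  | aaabcb => aacab => acab => cab
  | ccabcbcc => cccabcc => ccccac => ccccc

abc->ca; ac->c; bac->; bbc->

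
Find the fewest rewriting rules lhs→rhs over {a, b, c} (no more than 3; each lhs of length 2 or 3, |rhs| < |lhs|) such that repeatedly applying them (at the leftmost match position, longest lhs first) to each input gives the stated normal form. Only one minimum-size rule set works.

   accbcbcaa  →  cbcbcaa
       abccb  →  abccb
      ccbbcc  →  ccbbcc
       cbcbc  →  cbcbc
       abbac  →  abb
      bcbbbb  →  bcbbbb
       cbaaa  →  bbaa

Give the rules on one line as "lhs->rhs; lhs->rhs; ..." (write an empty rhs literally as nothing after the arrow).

ac->; cba->bb

  | accbcbcaa => cbcbcaa
  | abccb
  | ccbbcc
  | cbcbc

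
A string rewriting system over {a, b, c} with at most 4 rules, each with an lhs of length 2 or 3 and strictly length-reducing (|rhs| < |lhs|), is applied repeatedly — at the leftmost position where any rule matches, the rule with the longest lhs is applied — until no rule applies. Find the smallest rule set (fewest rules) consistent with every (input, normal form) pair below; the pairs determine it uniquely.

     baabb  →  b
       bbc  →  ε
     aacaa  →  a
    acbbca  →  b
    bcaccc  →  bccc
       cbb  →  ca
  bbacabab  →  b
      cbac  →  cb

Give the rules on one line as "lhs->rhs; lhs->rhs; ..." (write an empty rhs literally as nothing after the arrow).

ab->; ac->; aca->b; bb->a

  | baabb => bab => b
  | bbc => ac => ε
  | aacaa => aba => a
  | acbbca => bbca => aca => b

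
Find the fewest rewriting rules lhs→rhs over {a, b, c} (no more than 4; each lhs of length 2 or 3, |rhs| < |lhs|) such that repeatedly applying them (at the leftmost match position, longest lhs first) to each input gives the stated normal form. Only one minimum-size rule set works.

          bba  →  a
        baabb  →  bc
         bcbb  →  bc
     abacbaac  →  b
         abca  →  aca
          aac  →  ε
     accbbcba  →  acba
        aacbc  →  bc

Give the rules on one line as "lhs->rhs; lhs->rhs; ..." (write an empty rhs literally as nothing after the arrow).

  | bba => a
  | baabb => bcbb => bc
  | bcbb => bc
  | abacbaac => aacbaac => ccbaac => baac => bcc => b

aa->c; ab->a; bb->; cc->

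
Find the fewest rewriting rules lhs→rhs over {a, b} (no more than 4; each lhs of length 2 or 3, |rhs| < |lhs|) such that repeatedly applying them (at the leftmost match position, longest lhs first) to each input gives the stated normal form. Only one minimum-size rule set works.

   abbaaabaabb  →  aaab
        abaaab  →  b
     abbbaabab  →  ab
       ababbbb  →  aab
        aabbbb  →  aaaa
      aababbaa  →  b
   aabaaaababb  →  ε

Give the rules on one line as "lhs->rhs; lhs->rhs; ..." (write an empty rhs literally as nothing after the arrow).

  | abbaaabaabb => aaaabaabb => aaababb => aabbb => aaab
  | abaaab => baab => b
  | abbbaabab => aabaabab => ababab => bbab => ab
  | ababbbb => bbbbb => abbb => aab

aba->b; baa->; bb->a; bba->a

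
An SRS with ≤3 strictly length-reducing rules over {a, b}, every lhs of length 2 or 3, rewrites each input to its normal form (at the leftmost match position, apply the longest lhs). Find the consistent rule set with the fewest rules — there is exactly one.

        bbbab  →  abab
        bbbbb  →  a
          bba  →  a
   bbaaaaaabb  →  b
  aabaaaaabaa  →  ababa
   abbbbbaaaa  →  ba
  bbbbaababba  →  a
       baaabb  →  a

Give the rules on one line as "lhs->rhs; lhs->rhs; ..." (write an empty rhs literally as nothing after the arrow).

  | bbbab => abab
  | bbbbb => abbb => bb => a
  | bba => aa => a
  | bbaaaaaabb => aaaaaaabb => aaaaaabb => aaaaabb => aaaabb => aaabb => aabb => abb => b

aa->a; abb->b; bb->a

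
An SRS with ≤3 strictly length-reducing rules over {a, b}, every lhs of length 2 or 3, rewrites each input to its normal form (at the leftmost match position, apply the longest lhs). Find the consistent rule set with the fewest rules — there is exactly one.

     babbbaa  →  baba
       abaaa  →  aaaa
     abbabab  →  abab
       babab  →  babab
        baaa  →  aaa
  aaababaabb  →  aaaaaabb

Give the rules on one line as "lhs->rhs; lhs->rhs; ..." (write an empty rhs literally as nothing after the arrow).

  | babbbaa => baba
  | abaaa => aaaa
  | abbabab => abab
  | babab

baa->aa; bba->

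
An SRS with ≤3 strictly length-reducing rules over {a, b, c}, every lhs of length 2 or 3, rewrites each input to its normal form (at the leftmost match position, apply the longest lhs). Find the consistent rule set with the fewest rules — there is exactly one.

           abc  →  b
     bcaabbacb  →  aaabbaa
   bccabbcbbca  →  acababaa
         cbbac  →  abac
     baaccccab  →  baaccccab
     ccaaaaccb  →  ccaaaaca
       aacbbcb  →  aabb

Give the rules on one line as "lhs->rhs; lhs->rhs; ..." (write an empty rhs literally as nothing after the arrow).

abc->b; bc->a; cb->a

  | abc => b
  | bcaabbacb => aaabbacb => aaabbaa
  | bccabbcbbca => acabbcbbca => acababbca => acababaa
  | cbbac => abac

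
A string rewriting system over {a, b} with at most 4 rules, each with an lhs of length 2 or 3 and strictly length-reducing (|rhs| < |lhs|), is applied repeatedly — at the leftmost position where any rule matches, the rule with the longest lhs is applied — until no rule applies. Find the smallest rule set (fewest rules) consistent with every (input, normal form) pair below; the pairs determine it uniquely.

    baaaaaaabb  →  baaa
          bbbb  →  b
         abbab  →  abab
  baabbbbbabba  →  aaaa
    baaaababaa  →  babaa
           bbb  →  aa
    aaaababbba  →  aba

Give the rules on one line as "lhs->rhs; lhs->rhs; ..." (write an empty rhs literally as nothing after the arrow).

aab->bb; bb->b; bbb->aa

  | baaaaaaabb => baaaaabbb => baaabbbb => babbbbb => baaabb => babbb => baaa
  | bbbb => aab => bb => b
  | abbab => abab
  | baabbbbbabba => bbbbbbbabba => aabbbbabba => bbbbbabba => aabbabba => bbbabba => aaabba => abbba => aaaa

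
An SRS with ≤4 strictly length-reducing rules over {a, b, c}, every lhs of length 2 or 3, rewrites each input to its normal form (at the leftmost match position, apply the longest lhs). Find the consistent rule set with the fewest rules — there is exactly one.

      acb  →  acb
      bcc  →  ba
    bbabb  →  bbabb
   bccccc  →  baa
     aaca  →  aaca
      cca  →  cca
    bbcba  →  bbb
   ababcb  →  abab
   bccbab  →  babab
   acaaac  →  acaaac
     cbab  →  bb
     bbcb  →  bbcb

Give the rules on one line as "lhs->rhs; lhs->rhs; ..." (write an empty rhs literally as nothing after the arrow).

abc->a; bcc->ba; cba->b; ccc->a

  | acb
  | bcc => ba
  | bbabb
  | bccccc => baccc => baa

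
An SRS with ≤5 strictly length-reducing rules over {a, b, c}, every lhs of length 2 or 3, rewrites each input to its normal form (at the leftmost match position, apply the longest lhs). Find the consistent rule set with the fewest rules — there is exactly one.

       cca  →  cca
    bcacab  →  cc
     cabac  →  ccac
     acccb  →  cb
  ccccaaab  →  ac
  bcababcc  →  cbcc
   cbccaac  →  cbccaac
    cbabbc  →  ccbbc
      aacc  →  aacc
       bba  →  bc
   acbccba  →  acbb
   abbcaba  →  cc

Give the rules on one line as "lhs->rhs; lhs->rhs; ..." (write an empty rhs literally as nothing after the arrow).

ab->c; ba->c; bca->; ccc->b

  | cca
  | bcacab => cab => cc
  | cabac => ccac
  | acccb => abb => cb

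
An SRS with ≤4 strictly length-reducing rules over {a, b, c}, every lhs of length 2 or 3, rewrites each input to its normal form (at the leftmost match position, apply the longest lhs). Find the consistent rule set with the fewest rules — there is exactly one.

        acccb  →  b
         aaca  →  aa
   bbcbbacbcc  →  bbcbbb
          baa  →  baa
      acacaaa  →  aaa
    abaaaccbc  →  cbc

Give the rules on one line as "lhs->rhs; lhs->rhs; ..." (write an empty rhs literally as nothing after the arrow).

aba->c; ac->; cc->

  | acccb => ccb => b
  | aaca => aa
  | bbcbbacbcc => bbcbbbcc => bbcbbb
  | baa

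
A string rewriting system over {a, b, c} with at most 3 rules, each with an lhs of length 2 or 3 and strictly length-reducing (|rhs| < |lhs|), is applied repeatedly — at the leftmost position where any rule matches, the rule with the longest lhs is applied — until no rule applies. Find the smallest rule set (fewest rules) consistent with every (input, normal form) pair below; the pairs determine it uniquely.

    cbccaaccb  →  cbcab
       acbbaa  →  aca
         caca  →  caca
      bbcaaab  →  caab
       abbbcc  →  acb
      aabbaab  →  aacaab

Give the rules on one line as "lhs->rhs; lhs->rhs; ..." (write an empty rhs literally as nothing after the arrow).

bb->c; cc->; cca->c

  | cbccaaccb => cbcaccb => cbcab
  | acbbaa => accaa => aca
  | caca
  | bbcaaab => ccaaab => caab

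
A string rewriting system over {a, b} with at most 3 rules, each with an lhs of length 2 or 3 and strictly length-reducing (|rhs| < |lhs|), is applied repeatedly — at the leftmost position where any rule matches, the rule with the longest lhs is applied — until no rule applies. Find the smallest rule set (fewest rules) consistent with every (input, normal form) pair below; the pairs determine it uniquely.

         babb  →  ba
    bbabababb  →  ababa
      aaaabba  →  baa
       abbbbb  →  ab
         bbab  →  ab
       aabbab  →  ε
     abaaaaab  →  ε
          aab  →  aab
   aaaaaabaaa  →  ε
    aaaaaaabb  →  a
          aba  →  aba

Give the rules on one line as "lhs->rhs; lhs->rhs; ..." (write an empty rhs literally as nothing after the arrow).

  | babb => ba
  | bbabababb => abababb => ababa
  | aaaabba => babba => baa
  | abbbbb => abbb => ab

aaa->b; bb->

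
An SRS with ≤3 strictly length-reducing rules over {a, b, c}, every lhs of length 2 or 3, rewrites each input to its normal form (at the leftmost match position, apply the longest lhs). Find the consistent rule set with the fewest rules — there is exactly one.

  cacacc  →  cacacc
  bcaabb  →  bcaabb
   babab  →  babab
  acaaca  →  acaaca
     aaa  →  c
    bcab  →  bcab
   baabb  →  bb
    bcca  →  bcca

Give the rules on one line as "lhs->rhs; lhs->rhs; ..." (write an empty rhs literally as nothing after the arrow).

aaa->c; baa->

  | cacacc
  | bcaabb
  | babab
  | acaaca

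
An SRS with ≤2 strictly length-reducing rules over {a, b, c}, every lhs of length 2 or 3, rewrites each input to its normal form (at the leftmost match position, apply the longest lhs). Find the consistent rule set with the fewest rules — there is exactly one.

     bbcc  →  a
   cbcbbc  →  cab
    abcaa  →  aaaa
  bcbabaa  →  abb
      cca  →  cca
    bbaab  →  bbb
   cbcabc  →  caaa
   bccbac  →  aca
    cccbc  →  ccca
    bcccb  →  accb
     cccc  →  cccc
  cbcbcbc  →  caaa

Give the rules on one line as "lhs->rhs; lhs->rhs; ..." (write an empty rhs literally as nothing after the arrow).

ba->b; bc->a

  | bbcc => bac => bc => a
  | cbcbbc => cabbc => caba => cab
  | abcaa => aaaa
  | bcbabaa => ababaa => abbaa => abba => abb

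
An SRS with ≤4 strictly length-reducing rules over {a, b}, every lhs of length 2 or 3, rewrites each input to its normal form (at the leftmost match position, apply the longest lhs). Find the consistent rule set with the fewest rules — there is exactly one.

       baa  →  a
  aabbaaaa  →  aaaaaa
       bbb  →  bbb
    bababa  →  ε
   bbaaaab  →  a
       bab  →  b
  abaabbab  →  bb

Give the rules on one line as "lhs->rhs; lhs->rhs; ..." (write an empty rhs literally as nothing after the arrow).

ab->; aba->b; abb->a; ba->

  | baa => a
  | aabbaaaa => aaaaaa
  | bbb
  | bababa => baba => ba => ε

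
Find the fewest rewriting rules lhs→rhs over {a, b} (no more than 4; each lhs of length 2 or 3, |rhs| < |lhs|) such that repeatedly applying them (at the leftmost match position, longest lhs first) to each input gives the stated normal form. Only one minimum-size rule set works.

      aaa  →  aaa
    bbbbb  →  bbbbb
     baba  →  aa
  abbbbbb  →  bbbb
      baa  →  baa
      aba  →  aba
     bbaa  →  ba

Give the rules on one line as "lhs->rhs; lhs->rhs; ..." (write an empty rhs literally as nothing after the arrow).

  | aaa
  | bbbbb
  | baba => aa
  | abbbbbb => bbbb

abb->; bab->a; bba->b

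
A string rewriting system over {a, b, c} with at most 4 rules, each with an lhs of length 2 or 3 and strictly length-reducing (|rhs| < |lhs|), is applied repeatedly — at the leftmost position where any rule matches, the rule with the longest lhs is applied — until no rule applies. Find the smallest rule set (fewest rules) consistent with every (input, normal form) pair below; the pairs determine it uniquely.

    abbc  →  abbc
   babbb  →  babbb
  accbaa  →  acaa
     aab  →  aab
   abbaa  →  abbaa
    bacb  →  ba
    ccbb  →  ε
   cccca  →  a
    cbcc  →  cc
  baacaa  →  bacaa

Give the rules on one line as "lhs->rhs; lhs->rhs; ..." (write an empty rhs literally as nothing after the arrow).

  | abbc
  | babbb
  | accbaa => acaa
  | aab

aac->ac; cb->; cca->a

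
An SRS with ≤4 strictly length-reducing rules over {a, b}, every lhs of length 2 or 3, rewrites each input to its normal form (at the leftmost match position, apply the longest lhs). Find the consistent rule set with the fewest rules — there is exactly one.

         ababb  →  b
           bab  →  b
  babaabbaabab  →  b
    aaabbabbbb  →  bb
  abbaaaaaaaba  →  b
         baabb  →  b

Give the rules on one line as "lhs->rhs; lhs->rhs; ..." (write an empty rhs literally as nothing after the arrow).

  | ababb => abb => b
  | bab => ba => b
  | babaabbaabab => baaabbaabab => baabbaabab => babbaabab => babaabab => baaabab => baabab => babab => baab => bab => ba => b
  | aaabbabbbb => aababbbb => aabbbb => abbb => bb

ab->; ba->b; bab->ba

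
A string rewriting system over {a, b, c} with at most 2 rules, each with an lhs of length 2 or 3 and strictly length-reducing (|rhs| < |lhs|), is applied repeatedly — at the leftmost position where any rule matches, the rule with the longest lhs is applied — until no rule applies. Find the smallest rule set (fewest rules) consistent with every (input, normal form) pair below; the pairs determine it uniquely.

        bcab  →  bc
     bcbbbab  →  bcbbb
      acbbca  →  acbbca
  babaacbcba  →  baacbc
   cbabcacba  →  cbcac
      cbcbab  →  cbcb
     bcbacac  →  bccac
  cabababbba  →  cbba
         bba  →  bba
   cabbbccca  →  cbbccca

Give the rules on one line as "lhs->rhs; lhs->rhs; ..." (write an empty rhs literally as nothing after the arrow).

  | bcab => bc
  | bcbbbab => bcbbb
  | acbbca
  | babaacbcba => baacbcba => baacbc

ab->; cba->c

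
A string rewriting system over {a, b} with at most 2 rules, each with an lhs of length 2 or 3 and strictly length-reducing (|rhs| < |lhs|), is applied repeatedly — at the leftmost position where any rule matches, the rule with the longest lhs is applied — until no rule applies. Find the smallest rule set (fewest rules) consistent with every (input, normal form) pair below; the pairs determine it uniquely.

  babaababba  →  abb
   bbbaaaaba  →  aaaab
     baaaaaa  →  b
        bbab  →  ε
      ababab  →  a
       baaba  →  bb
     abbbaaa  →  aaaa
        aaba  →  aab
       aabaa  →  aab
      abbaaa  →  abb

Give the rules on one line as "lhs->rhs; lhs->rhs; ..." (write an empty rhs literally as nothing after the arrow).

  | babaababba => bbaababba => bbababba => bbbabba => abba => abb
  | bbbaaaaba => aaaaba => aaaab
  | baaaaaa => baaaaa => baaaa => baaa => baa => ba => b
  | bbab => bbb => ε

ba->b; bbb->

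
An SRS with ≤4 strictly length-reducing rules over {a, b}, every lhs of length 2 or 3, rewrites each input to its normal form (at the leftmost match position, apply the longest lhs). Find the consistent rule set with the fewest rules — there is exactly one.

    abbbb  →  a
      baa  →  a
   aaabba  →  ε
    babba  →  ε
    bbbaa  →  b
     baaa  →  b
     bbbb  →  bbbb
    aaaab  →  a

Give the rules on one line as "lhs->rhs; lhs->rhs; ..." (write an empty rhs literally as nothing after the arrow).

  | abbbb => abbb => abb => ab => a
  | baa => a
  | aaabba => babba => ba => ε
  | babba => ba => ε

aa->b; ab->a; ba->; bab->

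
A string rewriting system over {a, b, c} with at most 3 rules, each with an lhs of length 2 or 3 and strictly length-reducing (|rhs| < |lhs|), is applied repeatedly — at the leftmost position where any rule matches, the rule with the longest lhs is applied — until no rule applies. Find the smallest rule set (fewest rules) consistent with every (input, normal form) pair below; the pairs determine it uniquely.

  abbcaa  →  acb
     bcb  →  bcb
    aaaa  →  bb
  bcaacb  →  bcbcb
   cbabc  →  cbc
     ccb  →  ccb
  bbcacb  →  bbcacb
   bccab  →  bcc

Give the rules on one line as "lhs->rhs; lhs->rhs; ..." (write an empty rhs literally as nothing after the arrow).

  | abbcaa => acaa => acb
  | bcb
  | aaaa => baa => bb
  | bcaacb => bcbcb

aa->b; ab->; abb->a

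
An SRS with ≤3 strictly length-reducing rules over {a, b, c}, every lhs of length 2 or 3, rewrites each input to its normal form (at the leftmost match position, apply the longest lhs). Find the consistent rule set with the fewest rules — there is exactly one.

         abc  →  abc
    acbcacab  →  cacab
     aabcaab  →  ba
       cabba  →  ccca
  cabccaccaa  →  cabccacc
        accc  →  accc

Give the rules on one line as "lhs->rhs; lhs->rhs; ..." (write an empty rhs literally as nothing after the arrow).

  | abc
  | acbcacab => aacacab => cacab
  | aabcaab => bcaab => bcb => ba
  | cabba => ccca

aa->; abb->cc; cb->a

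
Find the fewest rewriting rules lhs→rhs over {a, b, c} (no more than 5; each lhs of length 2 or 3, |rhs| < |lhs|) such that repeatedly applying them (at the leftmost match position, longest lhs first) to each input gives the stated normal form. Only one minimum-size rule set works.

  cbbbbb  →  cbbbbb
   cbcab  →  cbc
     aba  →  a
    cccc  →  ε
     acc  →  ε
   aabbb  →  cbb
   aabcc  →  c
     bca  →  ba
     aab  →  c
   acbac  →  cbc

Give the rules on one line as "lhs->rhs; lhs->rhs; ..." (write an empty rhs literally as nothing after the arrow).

  | cbbbbb
  | cbcab => cbab => cbc
  | aba => ca => a
  | cccc => cc => ε

ab->c; ac->c; ca->a; cc->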